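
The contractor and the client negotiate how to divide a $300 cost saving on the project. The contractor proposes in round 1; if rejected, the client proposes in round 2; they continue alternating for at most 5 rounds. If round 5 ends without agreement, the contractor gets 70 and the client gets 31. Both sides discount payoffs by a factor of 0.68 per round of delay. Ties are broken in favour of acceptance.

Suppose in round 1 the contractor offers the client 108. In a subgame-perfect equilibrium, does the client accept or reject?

Accept

Round 5 (the contractor proposes): the client gets 31 if talks fail, so the contractor offers 31 and keeps 269.
Round 4 (the client proposes): the contractor can get 269 next round, worth 0.68 × 269 = 182.92 now; the client offers that and keeps 117.08.
Round 3 (the contractor proposes): the client can get 117.08 next round, worth 0.68 × 117.08 = 79.6144 now. The contractor offers 79.6144 and keeps 300 − 79.6144 = 220.3856.
Round 2 (the client proposes): the contractor can get 220.3856 next round, worth 0.68 × 220.3856 = 149.862208 now, so the client offers 149.862208, keeping 150.137792.
So by rejecting in round 1, the client gets 150.137792 next round, worth 0.68 × 150.137792 = 102.09369856 now.
Offer 108 ≥ 102.09369856, so the client accepts.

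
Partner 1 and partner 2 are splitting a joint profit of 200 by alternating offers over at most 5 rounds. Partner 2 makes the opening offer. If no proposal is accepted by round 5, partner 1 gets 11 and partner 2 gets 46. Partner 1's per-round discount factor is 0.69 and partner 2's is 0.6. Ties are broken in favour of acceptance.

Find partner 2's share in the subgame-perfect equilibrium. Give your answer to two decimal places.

Round 5 (partner 2 proposes): partner 1 gets 11 if talks fail, so partner 2 offers 11 and keeps 189.
Round 4 (partner 1 proposes): partner 2 can get 189 next round, worth 0.6 × 189 = 113.4 now, so partner 1 offers 113.4, keeping 86.6.
Round 3 (partner 2 proposes): partner 1 can get 86.6 next round, worth 0.69 × 86.6 = 59.754 now, so partner 2 offers 59.754, keeping 140.246.
Round 2 (partner 1 proposes): partner 2 can get 140.246 next round, worth 0.6 × 140.246 = 84.1476 now. Partner 1 offers 84.1476 and keeps 200 − 84.1476 = 115.8524.
Round 1 (partner 2 proposes): partner 1 can get 115.8524 next round, worth 0.69 × 115.8524 = 79.938156 now, so partner 2 offers 79.938156, keeping 120.061844.

120.06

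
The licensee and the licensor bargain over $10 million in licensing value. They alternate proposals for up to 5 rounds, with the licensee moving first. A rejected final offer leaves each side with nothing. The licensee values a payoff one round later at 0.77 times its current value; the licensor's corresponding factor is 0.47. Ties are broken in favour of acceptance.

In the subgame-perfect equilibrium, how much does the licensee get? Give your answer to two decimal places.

8.53

Round 5 (the licensee proposes): rejection yields 0 for the licensor; the licensee offers 0 and keeps 10.
Round 4 (the licensor proposes): the licensee can get 10 next round, worth 0.77 × 10 = 7.7 now, so the licensor offers 7.7, keeping 2.3.
Round 3 (the licensee proposes): the licensor can get 2.3 next round, worth 0.47 × 2.3 = 1.081 now. The licensee offers 1.081 and keeps 10 − 1.081 = 8.919.
Round 2 (the licensor proposes): the licensee can get 8.919 next round, worth 0.77 × 8.919 = 6.86763 now. The licensor offers 6.86763 and keeps 10 − 6.86763 = 3.13237.
Round 1 (the licensee proposes): the licensor can get 3.13237 next round, worth 0.47 × 3.13237 = 1.4722139 now; the licensee offers that and keeps 8.5277861.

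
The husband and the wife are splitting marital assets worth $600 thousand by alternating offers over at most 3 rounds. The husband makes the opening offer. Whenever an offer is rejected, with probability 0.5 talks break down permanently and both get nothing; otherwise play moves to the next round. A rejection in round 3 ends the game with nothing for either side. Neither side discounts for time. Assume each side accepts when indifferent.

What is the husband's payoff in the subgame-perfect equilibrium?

Round 3 (the husband proposes): rejection yields 0 for the wife; the husband offers 0 and keeps 600.
Round 2 (the wife proposes): rejecting gives the husband an expected 0.5 × 600 = 300; the wife offers that and keeps 300.
Round 1 (the husband proposes): rejecting gives the wife an expected 0.5 × 300 = 150; the husband offers that and keeps 450.

450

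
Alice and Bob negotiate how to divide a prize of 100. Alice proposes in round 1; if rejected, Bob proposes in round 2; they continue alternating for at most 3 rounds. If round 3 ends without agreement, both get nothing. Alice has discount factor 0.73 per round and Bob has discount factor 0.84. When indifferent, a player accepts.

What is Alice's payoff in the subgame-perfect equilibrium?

77.32

Round 3 (Alice proposes): rejection yields 0 for Bob; Alice offers 0 and keeps 100.
Round 2 (Bob proposes): Alice can get 100 next round, worth 0.73 × 100 = 73 now. Bob offers 73 and keeps 100 − 73 = 27.
Round 1 (Alice proposes): Bob can get 27 next round, worth 0.84 × 27 = 22.68 now; Alice offers that and keeps 77.32.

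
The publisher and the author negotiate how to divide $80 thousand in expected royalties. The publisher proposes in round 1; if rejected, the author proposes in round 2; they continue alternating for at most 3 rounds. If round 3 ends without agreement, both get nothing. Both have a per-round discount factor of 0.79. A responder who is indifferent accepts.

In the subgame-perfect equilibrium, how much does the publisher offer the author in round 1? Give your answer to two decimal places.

13.27

Round 3 (the publisher proposes): rejection yields 0 for the author; the publisher offers 0 and keeps 80.
Round 2 (the author proposes): the publisher can get 80 next round, worth 0.79 × 80 = 63.2 now. The author offers 63.2 and keeps 80 − 63.2 = 16.8.
Round 1 (the publisher proposes): the author can get 16.8 next round, worth 0.79 × 16.8 = 13.272 now. The publisher offers 13.272 and keeps 80 − 13.272 = 66.728.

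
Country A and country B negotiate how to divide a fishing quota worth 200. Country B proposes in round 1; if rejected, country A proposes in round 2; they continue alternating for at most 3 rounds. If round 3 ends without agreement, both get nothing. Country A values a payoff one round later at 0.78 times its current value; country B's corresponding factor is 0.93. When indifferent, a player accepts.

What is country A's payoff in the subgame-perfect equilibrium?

10.92

Round 3 (country B proposes): country A will accept anything ≥ 0, so country B offers 0 and keeps 200.
Round 2 (country A proposes): country B can get 200 next round, worth 0.93 × 200 = 186 now. Country A offers 186 and keeps 200 − 186 = 14.
Round 1 (country B proposes): country A can get 14 next round, worth 0.78 × 14 = 10.92 now. Country B offers 10.92 and keeps 200 − 10.92 = 189.08.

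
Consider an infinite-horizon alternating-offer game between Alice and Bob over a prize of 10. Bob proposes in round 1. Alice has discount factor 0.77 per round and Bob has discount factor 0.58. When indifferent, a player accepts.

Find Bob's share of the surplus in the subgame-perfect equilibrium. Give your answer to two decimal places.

4.16

In a stationary SPE each proposer offers the other exactly their discounted continuation value.
If Bob keeps x when proposing and Alice keeps y when proposing, then x = 10 − 0.77y and y = 10 − 0.58x.
Solving: x = 10(1 − 0.77) / (1 − 0.58·0.77) = 2.3 / 0.5534 ≈ 4.1561.
Alice gets 10 − 4.1561 ≈ 5.8439.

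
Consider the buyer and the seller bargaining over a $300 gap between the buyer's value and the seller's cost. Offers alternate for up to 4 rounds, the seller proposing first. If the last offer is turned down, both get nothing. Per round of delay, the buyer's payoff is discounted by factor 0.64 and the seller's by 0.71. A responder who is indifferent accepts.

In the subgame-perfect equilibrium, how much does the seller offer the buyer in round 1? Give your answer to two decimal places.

Round 4 (the buyer proposes): rejection yields 0 for the seller; the buyer offers 0 and keeps 300.
Round 3 (the seller proposes): the buyer can get 300 next round, worth 0.64 × 300 = 192 now, so the seller offers 192, keeping 108.
Round 2 (the buyer proposes): the seller can get 108 next round, worth 0.71 × 108 = 76.68 now. The buyer offers 76.68 and keeps 300 − 76.68 = 223.32.
Round 1 (the seller proposes): the buyer can get 223.32 next round, worth 0.64 × 223.32 = 142.9248 now, so the seller offers 142.9248, keeping 157.0752.

142.92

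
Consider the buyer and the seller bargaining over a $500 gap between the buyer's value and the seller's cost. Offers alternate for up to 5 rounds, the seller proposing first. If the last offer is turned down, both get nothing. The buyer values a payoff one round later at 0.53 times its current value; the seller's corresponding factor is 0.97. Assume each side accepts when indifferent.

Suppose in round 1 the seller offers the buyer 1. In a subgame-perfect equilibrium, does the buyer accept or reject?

Reject

Round 5 (the seller proposes): rejection yields 0 for the buyer; the seller offers 0 and keeps 500.
Round 4 (the buyer proposes): the seller can get 500 next round, worth 0.97 × 500 = 485 now, so the buyer offers 485, keeping 15.
Round 3 (the seller proposes): the buyer can get 15 next round, worth 0.53 × 15 = 7.95 now, so the seller offers 7.95, keeping 492.05.
Round 2 (the buyer proposes): the seller can get 492.05 next round, worth 0.97 × 492.05 = 477.2885 now; the buyer offers that and keeps 22.7115.
So by rejecting in round 1, the buyer gets 22.7115 next round, worth 0.53 × 22.7115 = 12.037095 now.
Offer 1 < 12.037095, so the buyer rejects.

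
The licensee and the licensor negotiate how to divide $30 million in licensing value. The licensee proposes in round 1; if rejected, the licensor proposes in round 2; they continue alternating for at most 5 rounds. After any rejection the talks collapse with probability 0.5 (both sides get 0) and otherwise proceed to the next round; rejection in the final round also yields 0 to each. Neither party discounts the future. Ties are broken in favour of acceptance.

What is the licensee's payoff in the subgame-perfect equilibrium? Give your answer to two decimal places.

By backward induction:
Round 5 (the licensee proposes): rejection yields 0 for the licensor; the licensee offers 0 and keeps 30.
Round 4 (the licensor proposes): rejecting gives the licensee an expected 0.5 × 30 = 15. The licensor offers 15 and keeps 30 − 15 = 15.
Round 3 (the licensee proposes): rejecting gives the licensor an expected 0.5 × 15 = 7.5, so the licensee offers 7.5, keeping 22.5.
Round 2 (the licensor proposes): rejecting gives the licensee an expected 0.5 × 22.5 = 11.25; the licensor offers that and keeps 18.75.
Round 1 (the licensee proposes): rejecting gives the licensor an expected 0.5 × 18.75 = 9.375, so the licensee offers 9.375, keeping 20.625.

20.63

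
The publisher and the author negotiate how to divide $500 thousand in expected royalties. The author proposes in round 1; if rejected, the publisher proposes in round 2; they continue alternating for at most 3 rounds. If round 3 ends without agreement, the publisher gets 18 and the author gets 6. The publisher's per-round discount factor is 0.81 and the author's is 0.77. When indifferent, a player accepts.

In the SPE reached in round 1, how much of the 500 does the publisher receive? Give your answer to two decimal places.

Round 3 (the author proposes): the publisher gets 18 if talks fail, so the author offers 18 and keeps 482.
Round 2 (the publisher proposes): the author can get 482 next round, worth 0.77 × 482 = 371.14 now. The publisher offers 371.14 and keeps 500 − 371.14 = 128.86.
Round 1 (the author proposes): the publisher can get 128.86 next round, worth 0.81 × 128.86 = 104.3766 now, so the author offers 104.3766, keeping 395.6234.

104.38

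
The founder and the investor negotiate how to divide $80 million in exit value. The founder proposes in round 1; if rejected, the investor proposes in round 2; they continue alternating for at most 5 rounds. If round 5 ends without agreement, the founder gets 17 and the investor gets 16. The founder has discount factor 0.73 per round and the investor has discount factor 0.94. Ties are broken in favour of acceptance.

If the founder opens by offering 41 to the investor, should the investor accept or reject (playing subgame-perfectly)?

Reject

Round 5 (the founder proposes): the investor gets 16 if talks fail, so the founder offers 16 and keeps 64.
Round 4 (the investor proposes): the founder can get 64 next round, worth 0.73 × 64 = 46.72 now. The investor offers 46.72 and keeps 80 − 46.72 = 33.28.
Round 3 (the founder proposes): the investor can get 33.28 next round, worth 0.94 × 33.28 = 31.2832 now; the founder offers that and keeps 48.7168.
Round 2 (the investor proposes): the founder can get 48.7168 next round, worth 0.73 × 48.7168 = 35.563264 now, so the investor offers 35.563264, keeping 44.436736.
So by rejecting in round 1, the investor gets 44.436736 next round, worth 0.94 × 44.436736 = 41.77053184 now.
Offer 41 < 41.77053184, so the investor rejects.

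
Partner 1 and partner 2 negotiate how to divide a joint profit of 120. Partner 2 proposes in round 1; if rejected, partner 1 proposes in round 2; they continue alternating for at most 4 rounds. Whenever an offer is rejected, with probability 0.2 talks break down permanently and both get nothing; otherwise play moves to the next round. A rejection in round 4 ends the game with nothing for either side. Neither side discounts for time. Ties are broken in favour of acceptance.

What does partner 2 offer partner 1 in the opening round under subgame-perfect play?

80.64

Round 4 (partner 1 proposes): rejection yields 0 for partner 2; partner 1 offers 0 and keeps 120.
Round 3 (partner 2 proposes): rejecting gives partner 1 an expected 0.8 × 120 = 96, so partner 2 offers 96, keeping 24.
Round 2 (partner 1 proposes): rejecting gives partner 2 an expected 0.8 × 24 = 19.2; partner 1 offers that and keeps 100.8.
Round 1 (partner 2 proposes): rejecting gives partner 1 an expected 0.8 × 100.8 = 80.64, so partner 2 offers 80.64, keeping 39.36.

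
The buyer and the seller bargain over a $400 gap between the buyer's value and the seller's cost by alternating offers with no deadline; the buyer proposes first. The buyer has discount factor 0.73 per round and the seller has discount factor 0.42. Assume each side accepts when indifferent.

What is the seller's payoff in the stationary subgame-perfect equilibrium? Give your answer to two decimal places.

65.42

Let x be the buyer's share when the buyer proposes and y be the seller's share when the seller proposes.
The seller accepts iff offered ≥ 0.42·y, so x = 400 − 0.42y. Symmetrically y = 400 − 0.73x.
Substituting: x = 400 − 0.42(400 − 0.73x), giving x(1 − 0.73·0.42) = 400(1 − 0.42).
So x = 400 × 0.58 / 0.6934 ≈ 334.5832, and the seller receives 400 − x ≈ 65.4168.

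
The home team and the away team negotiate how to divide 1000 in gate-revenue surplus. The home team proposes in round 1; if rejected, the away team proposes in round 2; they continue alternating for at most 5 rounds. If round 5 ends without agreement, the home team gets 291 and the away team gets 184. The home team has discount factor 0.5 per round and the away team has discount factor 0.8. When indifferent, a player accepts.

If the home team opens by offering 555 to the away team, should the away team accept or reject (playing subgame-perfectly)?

Reject

Round 5 (the home team proposes): the away team gets 184 if talks fail, so the home team offers 184 and keeps 816.
Round 4 (the away team proposes): the home team can get 816 next round, worth 0.5 × 816 = 408 now; the away team offers that and keeps 592.
Round 3 (the home team proposes): the away team can get 592 next round, worth 0.8 × 592 = 473.6 now; the home team offers that and keeps 526.4.
Round 2 (the away team proposes): the home team can get 526.4 next round, worth 0.5 × 526.4 = 263.2 now. The away team offers 263.2 and keeps 1000 − 263.2 = 736.8.
So by rejecting in round 1, the away team gets 736.8 next round, worth 0.8 × 736.8 = 589.44 now.
Offer 555 < 589.44, so the away team rejects.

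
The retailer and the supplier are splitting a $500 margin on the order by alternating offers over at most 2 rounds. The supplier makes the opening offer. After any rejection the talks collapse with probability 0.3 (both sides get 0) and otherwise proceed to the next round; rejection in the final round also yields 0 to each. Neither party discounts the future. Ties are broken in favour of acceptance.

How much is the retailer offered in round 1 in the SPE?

350

Round 2 (the retailer proposes): rejection yields 0 for the supplier; the retailer offers 0 and keeps 500.
Round 1 (the supplier proposes): rejecting gives the retailer an expected 0.7 × 500 = 350; the supplier offers that and keeps 150.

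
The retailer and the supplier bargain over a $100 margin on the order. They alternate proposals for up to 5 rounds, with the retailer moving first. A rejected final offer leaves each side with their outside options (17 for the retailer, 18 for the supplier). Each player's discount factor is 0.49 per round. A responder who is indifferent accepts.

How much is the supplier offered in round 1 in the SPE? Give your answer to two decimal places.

Round 5 (the retailer proposes): the supplier gets 18 if talks fail, so the retailer offers 18 and keeps 82.
Round 4 (the supplier proposes): the retailer can get 82 next round, worth 0.49 × 82 = 40.18 now; the supplier offers that and keeps 59.82.
Round 3 (the retailer proposes): the supplier can get 59.82 next round, worth 0.49 × 59.82 = 29.3118 now. The retailer offers 29.3118 and keeps 100 − 29.3118 = 70.6882.
Round 2 (the supplier proposes): the retailer can get 70.6882 next round, worth 0.49 × 70.6882 = 34.637218 now. The supplier offers 34.637218 and keeps 100 − 34.637218 = 65.362782.
Round 1 (the retailer proposes): the supplier can get 65.362782 next round, worth 0.49 × 65.362782 = 32.02776318 now; the retailer offers that and keeps 67.97223682.

32.03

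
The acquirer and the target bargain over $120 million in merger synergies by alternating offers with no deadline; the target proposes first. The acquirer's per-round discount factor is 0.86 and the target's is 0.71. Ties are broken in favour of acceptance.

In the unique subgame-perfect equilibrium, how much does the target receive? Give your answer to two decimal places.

43.14

In a stationary SPE each proposer offers the other exactly their discounted continuation value.
If the target keeps x when proposing and the acquirer keeps y when proposing, then x = 120 − 0.86y and y = 120 − 0.71x.
Solving: x = 120(1 − 0.86) / (1 − 0.71·0.86) = 16.8 / 0.3894 ≈ 43.1433.
The acquirer gets 120 − 43.1433 ≈ 76.8567.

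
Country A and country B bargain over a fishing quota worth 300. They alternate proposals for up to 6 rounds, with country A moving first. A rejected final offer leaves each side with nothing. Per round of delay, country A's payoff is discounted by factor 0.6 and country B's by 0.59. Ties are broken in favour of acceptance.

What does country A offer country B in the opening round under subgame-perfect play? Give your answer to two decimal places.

Round 6 (country B proposes): rejection yields 0 for country A; country B offers 0 and keeps 300.
Round 5 (country A proposes): country B can get 300 next round, worth 0.59 × 300 = 177 now; country A offers that and keeps 123.
Round 4 (country B proposes): country A can get 123 next round, worth 0.6 × 123 = 73.8 now, so country B offers 73.8, keeping 226.2.
Round 3 (country A proposes): country B can get 226.2 next round, worth 0.59 × 226.2 = 133.458 now, so country A offers 133.458, keeping 166.542.
Round 2 (country B proposes): country A can get 166.542 next round, worth 0.6 × 166.542 = 99.9252 now, so country B offers 99.9252, keeping 200.0748.
Round 1 (country A proposes): country B can get 200.0748 next round, worth 0.59 × 200.0748 = 118.044132 now, so country A offers 118.044132, keeping 181.955868.

118.04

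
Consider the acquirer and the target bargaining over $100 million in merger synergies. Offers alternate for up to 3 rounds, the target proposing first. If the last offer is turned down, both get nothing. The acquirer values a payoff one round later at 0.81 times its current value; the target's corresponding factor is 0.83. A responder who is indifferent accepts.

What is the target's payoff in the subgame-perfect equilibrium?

Solve by backward induction from round 3.
Round 3 (the target proposes): rejection yields 0 for the acquirer; the target offers 0 and keeps 100.
Round 2 (the acquirer proposes): the target can get 100 next round, worth 0.83 × 100 = 83 now, so the acquirer offers 83, keeping 17.
Round 1 (the target proposes): the acquirer can get 17 next round, worth 0.81 × 17 = 13.77 now. The target offers 13.77 and keeps 100 − 13.77 = 86.23.

86.23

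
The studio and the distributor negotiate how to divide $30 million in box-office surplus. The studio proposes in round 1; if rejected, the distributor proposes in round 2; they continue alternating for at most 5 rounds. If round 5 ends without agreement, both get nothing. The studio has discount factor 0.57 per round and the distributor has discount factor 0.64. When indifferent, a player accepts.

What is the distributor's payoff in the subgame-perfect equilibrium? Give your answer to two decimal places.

Work backward from the last round.
Round 5 (the studio proposes): rejection yields 0 for the distributor; the studio offers 0 and keeps 30.
Round 4 (the distributor proposes): the studio can get 30 next round, worth 0.57 × 30 = 17.1 now; the distributor offers that and keeps 12.9.
Round 3 (the studio proposes): the distributor can get 12.9 next round, worth 0.64 × 12.9 = 8.256 now. The studio offers 8.256 and keeps 30 − 8.256 = 21.744.
Round 2 (the distributor proposes): the studio can get 21.744 next round, worth 0.57 × 21.744 = 12.39408 now; the distributor offers that and keeps 17.60592.
Round 1 (the studio proposes): the distributor can get 17.60592 next round, worth 0.64 × 17.60592 = 11.2677888 now; the studio offers that and keeps 18.7322112.

11.27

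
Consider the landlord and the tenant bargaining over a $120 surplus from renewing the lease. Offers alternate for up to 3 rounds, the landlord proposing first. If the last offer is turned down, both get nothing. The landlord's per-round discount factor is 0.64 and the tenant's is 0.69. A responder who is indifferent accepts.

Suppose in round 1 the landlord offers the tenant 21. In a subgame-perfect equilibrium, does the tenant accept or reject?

Round 3 (the landlord proposes): rejection yields 0 for the tenant; the landlord offers 0 and keeps 120.
Round 2 (the tenant proposes): the landlord can get 120 next round, worth 0.64 × 120 = 76.8 now; the tenant offers that and keeps 43.2.
So by rejecting in round 1, the tenant gets 43.2 next round, worth 0.69 × 43.2 = 29.808 now.
Offer 21 < 29.808, so the tenant rejects.

Reject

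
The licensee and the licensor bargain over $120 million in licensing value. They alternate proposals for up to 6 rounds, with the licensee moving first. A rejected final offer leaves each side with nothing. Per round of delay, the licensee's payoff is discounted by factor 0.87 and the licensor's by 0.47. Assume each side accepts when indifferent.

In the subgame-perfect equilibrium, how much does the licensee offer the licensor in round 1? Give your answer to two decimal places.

Work backward from the last round.
Round 6 (the licensor proposes): rejection yields 0 for the licensee; the licensor offers 0 and keeps 120.
Round 5 (the licensee proposes): the licensor can get 120 next round, worth 0.47 × 120 = 56.4 now, so the licensee offers 56.4, keeping 63.6.
Round 4 (the licensor proposes): the licensee can get 63.6 next round, worth 0.87 × 63.6 = 55.332 now, so the licensor offers 55.332, keeping 64.668.
Round 3 (the licensee proposes): the licensor can get 64.668 next round, worth 0.47 × 64.668 = 30.39396 now. The licensee offers 30.39396 and keeps 120 − 30.39396 = 89.60604.
Round 2 (the licensor proposes): the licensee can get 89.60604 next round, worth 0.87 × 89.60604 = 77.9572548 now. The licensor offers 77.9572548 and keeps 120 − 77.9572548 = 42.0427452.
Round 1 (the licensee proposes): the licensor can get 42.0427452 next round, worth 0.47 × 42.0427452 = 19.760090244 now, so the licensee offers 19.760090244, keeping 100.239909756.

19.76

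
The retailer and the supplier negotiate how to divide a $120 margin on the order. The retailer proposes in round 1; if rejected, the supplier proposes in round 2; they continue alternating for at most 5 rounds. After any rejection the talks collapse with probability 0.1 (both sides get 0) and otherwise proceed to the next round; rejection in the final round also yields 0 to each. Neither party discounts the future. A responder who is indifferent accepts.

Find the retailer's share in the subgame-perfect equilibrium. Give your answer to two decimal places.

Round 5 (the retailer proposes): the supplier will accept anything ≥ 0, so the retailer offers 0 and keeps 120.
Round 4 (the supplier proposes): rejecting gives the retailer an expected 0.9 × 120 = 108; the supplier offers that and keeps 12.
Round 3 (the retailer proposes): rejecting gives the supplier an expected 0.9 × 12 = 10.8, so the retailer offers 10.8, keeping 109.2.
Round 2 (the supplier proposes): rejecting gives the retailer an expected 0.9 × 109.2 = 98.28. The supplier offers 98.28 and keeps 120 − 98.28 = 21.72.
Round 1 (the retailer proposes): rejecting gives the supplier an expected 0.9 × 21.72 = 19.548. The retailer offers 19.548 and keeps 120 − 19.548 = 100.452.

100.45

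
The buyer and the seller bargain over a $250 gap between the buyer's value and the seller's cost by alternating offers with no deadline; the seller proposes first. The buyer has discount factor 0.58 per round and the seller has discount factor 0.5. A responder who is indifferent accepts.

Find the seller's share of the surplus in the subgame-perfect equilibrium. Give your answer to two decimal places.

147.89

Let x be the seller's share when the seller proposes and y be the buyer's share when the buyer proposes.
The buyer accepts iff offered ≥ 0.58·y, so x = 250 − 0.58y. Symmetrically y = 250 − 0.5x.
Substituting: x = 250 − 0.58(250 − 0.5x), giving x(1 − 0.5·0.58) = 250(1 − 0.58).
So x = 250 × 0.42 / 0.71 ≈ 147.8873, and the buyer receives 250 − x ≈ 102.1127.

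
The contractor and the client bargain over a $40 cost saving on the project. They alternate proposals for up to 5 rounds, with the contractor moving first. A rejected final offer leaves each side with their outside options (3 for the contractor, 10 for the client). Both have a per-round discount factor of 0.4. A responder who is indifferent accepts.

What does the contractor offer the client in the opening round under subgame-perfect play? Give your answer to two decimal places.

Round 5 (the contractor proposes): the client gets 10 if talks fail, so the contractor offers 10 and keeps 30.
Round 4 (the client proposes): the contractor can get 30 next round, worth 0.4 × 30 = 12 now, so the client offers 12, keeping 28.
Round 3 (the contractor proposes): the client can get 28 next round, worth 0.4 × 28 = 11.2 now; the contractor offers that and keeps 28.8.
Round 2 (the client proposes): the contractor can get 28.8 next round, worth 0.4 × 28.8 = 11.52 now, so the client offers 11.52, keeping 28.48.
Round 1 (the contractor proposes): the client can get 28.48 next round, worth 0.4 × 28.48 = 11.392 now, so the contractor offers 11.392, keeping 28.608.

11.39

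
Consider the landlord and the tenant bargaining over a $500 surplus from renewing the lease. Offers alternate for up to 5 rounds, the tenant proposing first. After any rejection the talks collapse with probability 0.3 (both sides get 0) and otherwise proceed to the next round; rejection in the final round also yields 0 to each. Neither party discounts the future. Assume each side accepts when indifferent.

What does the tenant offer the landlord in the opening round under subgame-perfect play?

156.45

Round 5 (the tenant proposes): rejection yields 0 for the landlord; the tenant offers 0 and keeps 500.
Round 4 (the landlord proposes): rejecting gives the tenant an expected 0.7 × 500 = 350. The landlord offers 350 and keeps 500 − 350 = 150.
Round 3 (the tenant proposes): rejecting gives the landlord an expected 0.7 × 150 = 105, so the tenant offers 105, keeping 395.
Round 2 (the landlord proposes): rejecting gives the tenant an expected 0.7 × 395 = 276.5, so the landlord offers 276.5, keeping 223.5.
Round 1 (the tenant proposes): rejecting gives the landlord an expected 0.7 × 223.5 = 156.45; the tenant offers that and keeps 343.55.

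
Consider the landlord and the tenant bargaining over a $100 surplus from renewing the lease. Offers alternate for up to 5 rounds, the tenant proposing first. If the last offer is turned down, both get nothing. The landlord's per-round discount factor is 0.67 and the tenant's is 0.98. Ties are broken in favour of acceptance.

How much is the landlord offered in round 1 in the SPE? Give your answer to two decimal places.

Round 5 (the tenant proposes): the landlord will accept anything ≥ 0, so the tenant offers 0 and keeps 100.
Round 4 (the landlord proposes): the tenant can get 100 next round, worth 0.98 × 100 = 98 now. The landlord offers 98 and keeps 100 − 98 = 2.
Round 3 (the tenant proposes): the landlord can get 2 next round, worth 0.67 × 2 = 1.34 now. The tenant offers 1.34 and keeps 100 − 1.34 = 98.66.
Round 2 (the landlord proposes): the tenant can get 98.66 next round, worth 0.98 × 98.66 = 96.6868 now, so the landlord offers 96.6868, keeping 3.3132.
Round 1 (the tenant proposes): the landlord can get 3.3132 next round, worth 0.67 × 3.3132 = 2.219844 now, so the tenant offers 2.219844, keeping 97.780156.

2.22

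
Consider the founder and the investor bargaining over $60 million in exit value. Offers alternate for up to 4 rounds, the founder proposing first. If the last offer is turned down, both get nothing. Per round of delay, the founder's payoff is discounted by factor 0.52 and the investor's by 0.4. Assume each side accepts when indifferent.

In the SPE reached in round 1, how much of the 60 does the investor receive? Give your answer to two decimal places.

Solve by backward induction from round 4.
Round 4 (the investor proposes): rejection yields 0 for the founder; the investor offers 0 and keeps 60.
Round 3 (the founder proposes): the investor can get 60 next round, worth 0.4 × 60 = 24 now, so the founder offers 24, keeping 36.
Round 2 (the investor proposes): the founder can get 36 next round, worth 0.52 × 36 = 18.72 now, so the investor offers 18.72, keeping 41.28.
Round 1 (the founder proposes): the investor can get 41.28 next round, worth 0.4 × 41.28 = 16.512 now. The founder offers 16.512 and keeps 60 − 16.512 = 43.488.

16.51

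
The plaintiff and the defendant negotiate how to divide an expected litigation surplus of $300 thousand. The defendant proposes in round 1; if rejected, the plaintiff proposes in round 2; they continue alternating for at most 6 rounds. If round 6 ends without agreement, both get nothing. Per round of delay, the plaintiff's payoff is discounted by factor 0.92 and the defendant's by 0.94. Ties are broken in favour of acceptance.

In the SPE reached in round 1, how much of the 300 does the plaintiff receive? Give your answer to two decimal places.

237.30

Round 6 (the plaintiff proposes): the defendant will accept anything ≥ 0, so the plaintiff offers 0 and keeps 300.
Round 5 (the defendant proposes): the plaintiff can get 300 next round, worth 0.92 × 300 = 276 now; the defendant offers that and keeps 24.
Round 4 (the plaintiff proposes): the defendant can get 24 next round, worth 0.94 × 24 = 22.56 now, so the plaintiff offers 22.56, keeping 277.44.
Round 3 (the defendant proposes): the plaintiff can get 277.44 next round, worth 0.92 × 277.44 = 255.2448 now. The defendant offers 255.2448 and keeps 300 − 255.2448 = 44.7552.
Round 2 (the plaintiff proposes): the defendant can get 44.7552 next round, worth 0.94 × 44.7552 = 42.069888 now, so the plaintiff offers 42.069888, keeping 257.930112.
Round 1 (the defendant proposes): the plaintiff can get 257.930112 next round, worth 0.92 × 257.930112 = 237.29570304 now; the defendant offers that and keeps 62.70429696.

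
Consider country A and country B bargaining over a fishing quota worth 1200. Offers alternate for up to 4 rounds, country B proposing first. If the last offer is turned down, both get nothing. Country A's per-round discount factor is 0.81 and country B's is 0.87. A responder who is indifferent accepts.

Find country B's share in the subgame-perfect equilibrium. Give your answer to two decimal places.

Round 4 (country A proposes): rejection yields 0 for country B; country A offers 0 and keeps 1200.
Round 3 (country B proposes): country A can get 1200 next round, worth 0.81 × 1200 = 972 now. Country B offers 972 and keeps 1200 − 972 = 228.
Round 2 (country A proposes): country B can get 228 next round, worth 0.87 × 228 = 198.36 now, so country A offers 198.36, keeping 1001.64.
Round 1 (country B proposes): country A can get 1001.64 next round, worth 0.81 × 1001.64 = 811.3284 now, so country B offers 811.3284, keeping 388.6716.

388.67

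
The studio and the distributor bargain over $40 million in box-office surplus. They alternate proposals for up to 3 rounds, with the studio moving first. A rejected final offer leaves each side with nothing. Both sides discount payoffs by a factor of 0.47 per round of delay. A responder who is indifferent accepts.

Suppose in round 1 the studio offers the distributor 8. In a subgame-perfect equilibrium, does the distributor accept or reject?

Reject

Round 3 (the studio proposes): the distributor will accept anything ≥ 0, so the studio offers 0 and keeps 40.
Round 2 (the distributor proposes): the studio can get 40 next round, worth 0.47 × 40 = 18.8 now, so the distributor offers 18.8, keeping 21.2.
So by rejecting in round 1, the distributor gets 21.2 next round, worth 0.47 × 21.2 = 9.964 now.
Offer 8 < 9.964, so the distributor rejects.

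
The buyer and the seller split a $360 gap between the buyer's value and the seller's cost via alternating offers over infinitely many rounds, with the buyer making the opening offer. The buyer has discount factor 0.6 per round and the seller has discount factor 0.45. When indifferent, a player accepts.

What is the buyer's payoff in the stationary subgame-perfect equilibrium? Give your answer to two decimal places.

When the buyer proposes, the seller accepts any offer worth at least 0.45 times what the seller would get by proposing next round; and vice versa.
This gives x = 360 − 0.45y and y = 360 − 0.6x, where x and y are each side's share when it proposes.
Hence (1 − 0.45·0.6)x = 360(1 − 0.45), i.e. 0.73·x = 198.
x ≈ 271.2329; the seller's share is 360 − x ≈ 88.7671.

271.23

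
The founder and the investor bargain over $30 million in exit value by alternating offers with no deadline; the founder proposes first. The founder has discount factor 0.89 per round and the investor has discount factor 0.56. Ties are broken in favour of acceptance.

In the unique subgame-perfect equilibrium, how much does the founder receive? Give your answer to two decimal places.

When the founder proposes, the investor accepts any offer worth at least 0.56 times what the investor would get by proposing next round; and vice versa.
This gives x = 30 − 0.56y and y = 30 − 0.89x, where x and y are each side's share when it proposes.
Hence (1 − 0.56·0.89)x = 30(1 − 0.56), i.e. 0.5016·x = 13.2.
x ≈ 26.3158; the investor's share is 30 − x ≈ 3.6842.

26.32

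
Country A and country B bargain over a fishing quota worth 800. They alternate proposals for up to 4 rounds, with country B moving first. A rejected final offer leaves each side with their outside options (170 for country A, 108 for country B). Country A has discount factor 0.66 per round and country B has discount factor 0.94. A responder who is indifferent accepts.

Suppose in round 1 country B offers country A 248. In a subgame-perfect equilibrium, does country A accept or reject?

Reject

Round 4 (country A proposes): country B gets 108 if talks fail, so country A offers 108 and keeps 692.
Round 3 (country B proposes): country A can get 692 next round, worth 0.66 × 692 = 456.72 now; country B offers that and keeps 343.28.
Round 2 (country A proposes): country B can get 343.28 next round, worth 0.94 × 343.28 = 322.6832 now; country A offers that and keeps 477.3168.
So by rejecting in round 1, country A gets 477.3168 next round, worth 0.66 × 477.3168 = 315.029088 now.
Offer 248 < 315.029088, so country A rejects.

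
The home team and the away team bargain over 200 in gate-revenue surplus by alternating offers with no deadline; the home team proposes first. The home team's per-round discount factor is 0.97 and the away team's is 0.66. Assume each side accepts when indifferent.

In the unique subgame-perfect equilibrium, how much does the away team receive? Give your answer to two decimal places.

Let x be the home team's share when the home team proposes and y be the away team's share when the away team proposes.
The away team accepts iff offered ≥ 0.66·y, so x = 200 − 0.66y. Symmetrically y = 200 − 0.97x.
Substituting: x = 200 − 0.66(200 − 0.97x), giving x(1 − 0.97·0.66) = 200(1 − 0.66).
So x = 200 × 0.34 / 0.3598 ≈ 188.9939, and the away team receives 200 − x ≈ 11.0061.

11.01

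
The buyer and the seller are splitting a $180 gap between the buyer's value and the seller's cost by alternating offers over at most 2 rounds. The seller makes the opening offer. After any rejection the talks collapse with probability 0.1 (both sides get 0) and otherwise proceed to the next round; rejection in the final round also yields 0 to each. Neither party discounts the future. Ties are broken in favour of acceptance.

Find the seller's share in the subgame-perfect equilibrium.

18

By backward induction:
Round 2 (the buyer proposes): rejection yields 0 for the seller; the buyer offers 0 and keeps 180.
Round 1 (the seller proposes): rejecting gives the buyer an expected 0.9 × 180 = 162, so the seller offers 162, keeping 18.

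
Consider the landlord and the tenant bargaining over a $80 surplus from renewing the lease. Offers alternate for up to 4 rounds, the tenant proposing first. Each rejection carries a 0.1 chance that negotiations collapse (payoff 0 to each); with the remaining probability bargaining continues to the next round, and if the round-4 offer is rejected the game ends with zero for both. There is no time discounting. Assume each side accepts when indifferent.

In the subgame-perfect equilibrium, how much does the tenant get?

By backward induction:
Round 4 (the landlord proposes): the tenant will accept anything ≥ 0, so the landlord offers 0 and keeps 80.
Round 3 (the tenant proposes): rejecting gives the landlord an expected 0.9 × 80 = 72; the tenant offers that and keeps 8.
Round 2 (the landlord proposes): rejecting gives the tenant an expected 0.9 × 8 = 7.2; the landlord offers that and keeps 72.8.
Round 1 (the tenant proposes): rejecting gives the landlord an expected 0.9 × 72.8 = 65.52. The tenant offers 65.52 and keeps 80 − 65.52 = 14.48.

14.48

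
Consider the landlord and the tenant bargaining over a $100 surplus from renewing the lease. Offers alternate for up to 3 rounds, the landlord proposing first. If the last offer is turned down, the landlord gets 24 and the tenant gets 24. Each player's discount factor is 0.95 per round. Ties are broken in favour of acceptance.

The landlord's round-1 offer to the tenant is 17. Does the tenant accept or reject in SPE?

Round 3 (the landlord proposes): the tenant gets 24 if talks fail, so the landlord offers 24 and keeps 76.
Round 2 (the tenant proposes): the landlord can get 76 next round, worth 0.95 × 76 = 72.2 now, so the tenant offers 72.2, keeping 27.8.
So by rejecting in round 1, the tenant gets 27.8 next round, worth 0.95 × 27.8 = 26.41 now.
Offer 17 < 26.41, so the tenant rejects.

Reject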